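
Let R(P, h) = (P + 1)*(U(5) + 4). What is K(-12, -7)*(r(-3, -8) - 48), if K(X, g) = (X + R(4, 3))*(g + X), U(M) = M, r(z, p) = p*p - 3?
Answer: -8151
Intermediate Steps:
r(z, p) = -3 + p² (r(z, p) = p² - 3 = -3 + p²)
R(P, h) = 9 + 9*P (R(P, h) = (P + 1)*(5 + 4) = (1 + P)*9 = 9 + 9*P)
K(X, g) = (45 + X)*(X + g) (K(X, g) = (X + (9 + 9*4))*(g + X) = (X + (9 + 36))*(X + g) = (X + 45)*(X + g) = (45 + X)*(X + g))
K(-12, -7)*(r(-3, -8) - 48) = ((-12)² + 45*(-12) + 45*(-7) - 12*(-7))*((-3 + (-8)²) - 48) = (144 - 540 - 315 + 84)*((-3 + 64) - 48) = -627*(61 - 48) = -627*13 = -8151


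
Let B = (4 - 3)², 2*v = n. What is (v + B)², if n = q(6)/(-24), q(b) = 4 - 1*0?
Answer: 121/144 ≈ 0.84028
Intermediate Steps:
q(b) = 4 (q(b) = 4 + 0 = 4)
n = -⅙ (n = 4/(-24) = 4*(-1/24) = -⅙ ≈ -0.16667)
v = -1/12 (v = (½)*(-⅙) = -1/12 ≈ -0.083333)
B = 1 (B = 1² = 1)
(v + B)² = (-1/12 + 1)² = (11/12)² = 121/144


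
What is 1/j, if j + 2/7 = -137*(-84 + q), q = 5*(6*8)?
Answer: -7/149606 ≈ -4.6790e-5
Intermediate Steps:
q = 240 (q = 5*48 = 240)
j = -149606/7 (j = -2/7 - 137*(-84 + 240) = -2/7 - 137*156 = -2/7 - 21372 = -149606/7 ≈ -21372.)
1/j = 1/(-149606/7) = -7/149606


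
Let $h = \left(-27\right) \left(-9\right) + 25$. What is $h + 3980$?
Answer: $4248$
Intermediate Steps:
$h = 268$ ($h = 243 + 25 = 268$)
$h + 3980 = 268 + 3980 = 4248$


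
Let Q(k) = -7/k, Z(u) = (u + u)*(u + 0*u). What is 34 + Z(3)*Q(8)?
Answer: 73/4 ≈ 18.250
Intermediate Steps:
Z(u) = 2*u² (Z(u) = (2*u)*(u + 0) = (2*u)*u = 2*u²)
34 + Z(3)*Q(8) = 34 + (2*3²)*(-7/8) = 34 + (2*9)*(-7*⅛) = 34 + 18*(-7/8) = 34 - 63/4 = 73/4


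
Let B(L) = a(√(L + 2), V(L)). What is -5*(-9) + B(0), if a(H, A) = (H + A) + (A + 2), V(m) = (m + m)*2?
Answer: 47 + √2 ≈ 48.414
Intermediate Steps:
V(m) = 4*m (V(m) = (2*m)*2 = 4*m)
a(H, A) = 2 + H + 2*A (a(H, A) = (A + H) + (2 + A) = 2 + H + 2*A)
B(L) = 2 + √(2 + L) + 8*L (B(L) = 2 + √(L + 2) + 2*(4*L) = 2 + √(2 + L) + 8*L)
-5*(-9) + B(0) = -5*(-9) + (2 + √(2 + 0) + 8*0) = 45 + (2 + √2 + 0) = 45 + (2 + √2) = 47 + √2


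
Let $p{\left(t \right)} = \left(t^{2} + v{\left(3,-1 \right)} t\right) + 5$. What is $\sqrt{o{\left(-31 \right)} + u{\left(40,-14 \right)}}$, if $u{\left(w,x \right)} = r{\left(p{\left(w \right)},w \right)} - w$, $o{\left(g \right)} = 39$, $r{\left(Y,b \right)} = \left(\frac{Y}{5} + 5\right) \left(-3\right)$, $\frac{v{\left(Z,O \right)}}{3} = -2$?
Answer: $i \sqrt{835} \approx 28.896 i$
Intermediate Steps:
$v{\left(Z,O \right)} = -6$ ($v{\left(Z,O \right)} = 3 \left(-2\right) = -6$)
$p{\left(t \right)} = 5 + t^{2} - 6 t$ ($p{\left(t \right)} = \left(t^{2} - 6 t\right) + 5 = 5 + t^{2} - 6 t$)
$r{\left(Y,b \right)} = -15 - \frac{3 Y}{5}$ ($r{\left(Y,b \right)} = \left(Y \frac{1}{5} + 5\right) \left(-3\right) = \left(\frac{Y}{5} + 5\right) \left(-3\right) = \left(5 + \frac{Y}{5}\right) \left(-3\right) = -15 - \frac{3 Y}{5}$)
$u{\left(w,x \right)} = -18 - \frac{3 w^{2}}{5} + \frac{13 w}{5}$ ($u{\left(w,x \right)} = \left(-15 - \frac{3 \left(5 + w^{2} - 6 w\right)}{5}\right) - w = \left(-15 - \left(3 - \frac{18 w}{5} + \frac{3 w^{2}}{5}\right)\right) - w = \left(-18 - \frac{3 w^{2}}{5} + \frac{18 w}{5}\right) - w = -18 - \frac{3 w^{2}}{5} + \frac{13 w}{5}$)
$\sqrt{o{\left(-31 \right)} + u{\left(40,-14 \right)}} = \sqrt{39 - \left(-86 + 960\right)} = \sqrt{39 - 874} = \sqrt{-835} = i \sqrt{835}$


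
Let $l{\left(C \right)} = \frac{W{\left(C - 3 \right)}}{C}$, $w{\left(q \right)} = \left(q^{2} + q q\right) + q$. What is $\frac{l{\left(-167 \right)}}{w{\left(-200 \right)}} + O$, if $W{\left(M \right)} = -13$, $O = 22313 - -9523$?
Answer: $\frac{424265637613}{13326600} \approx 31836.0$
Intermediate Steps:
$O = 31836$ ($O = 22313 + 9523 = 31836$)
$w{\left(q \right)} = q + 2 q^{2}$ ($w{\left(q \right)} = \left(q^{2} + q^{2}\right) + q = 2 q^{2} + q = q + 2 q^{2}$)
$l{\left(C \right)} = - \frac{13}{C}$
$\frac{l{\left(-167 \right)}}{w{\left(-200 \right)}} + O = \frac{\left(-13\right) \frac{1}{-167}}{\left(-200\right) \left(1 + 2 \left(-200\right)\right)} + 31836 = \frac{\left(-13\right) \left(- \frac{1}{167}\right)}{\left(-200\right) \left(1 - 400\right)} + 31836 = \frac{13}{167 \left(\left(-200\right) \left(-399\right)\right)} + 31836 = \frac{13}{167 \cdot 79800} + 31836 = \frac{13}{167} \cdot \frac{1}{79800} + 31836 = \frac{13}{13326600} + 31836 = \frac{424265637613}{13326600}$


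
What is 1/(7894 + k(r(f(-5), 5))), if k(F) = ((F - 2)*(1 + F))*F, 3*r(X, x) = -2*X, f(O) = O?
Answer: 27/213658 ≈ 0.00012637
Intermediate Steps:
r(X, x) = -2*X/3 (r(X, x) = (-2*X)/3 = -2*X/3)
k(F) = F*(1 + F)*(-2 + F) (k(F) = ((-2 + F)*(1 + F))*F = ((1 + F)*(-2 + F))*F = F*(1 + F)*(-2 + F))
1/(7894 + k(r(f(-5), 5))) = 1/(7894 + (-2/3*(-5))*(-2 + (-2/3*(-5))**2 - (-2)*(-5)/3)) = 1/(7894 + 10*(-2 + (10/3)**2 - 1*10/3)/3) = 1/(7894 + 10*(-2 + 100/9 - 10/3)/3) = 1/(7894 + (10/3)*(52/9)) = 1/(7894 + 520/27) = 1/(213658/27) = 27/213658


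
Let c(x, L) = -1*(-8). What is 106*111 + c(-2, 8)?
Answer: 11774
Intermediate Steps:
c(x, L) = 8
106*111 + c(-2, 8) = 106*111 + 8 = 11766 + 8 = 11774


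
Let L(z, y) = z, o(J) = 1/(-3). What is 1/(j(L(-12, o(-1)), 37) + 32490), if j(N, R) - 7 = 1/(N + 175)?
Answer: 163/5297012 ≈ 3.0772e-5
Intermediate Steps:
o(J) = -⅓
j(N, R) = 7 + 1/(175 + N) (j(N, R) = 7 + 1/(N + 175) = 7 + 1/(175 + N))
1/(j(L(-12, o(-1)), 37) + 32490) = 1/((1226 + 7*(-12))/(175 - 12) + 32490) = 1/((1226 - 84)/163 + 32490) = 1/((1/163)*1142 + 32490) = 1/(1142/163 + 32490) = 1/(5297012/163) = 163/5297012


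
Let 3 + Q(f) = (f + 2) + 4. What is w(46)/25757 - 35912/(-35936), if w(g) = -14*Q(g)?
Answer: 112541661/115700444 ≈ 0.97270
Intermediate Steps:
Q(f) = 3 + f (Q(f) = -3 + ((f + 2) + 4) = -3 + ((2 + f) + 4) = -3 + (6 + f) = 3 + f)
w(g) = -42 - 14*g (w(g) = -14*(3 + g) = -42 - 14*g)
w(46)/25757 - 35912/(-35936) = (-42 - 14*46)/25757 - 35912/(-35936) = (-42 - 644)*(1/25757) - 35912*(-1/35936) = -686*1/25757 + 4489/4492 = -686/25757 + 4489/4492 = 112541661/115700444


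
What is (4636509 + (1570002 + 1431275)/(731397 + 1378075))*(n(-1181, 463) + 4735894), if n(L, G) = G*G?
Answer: 48416487421783270075/2109472 ≈ 2.2952e+13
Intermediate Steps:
n(L, G) = G**2
(4636509 + (1570002 + 1431275)/(731397 + 1378075))*(n(-1181, 463) + 4735894) = (4636509 + (1570002 + 1431275)/(731397 + 1378075))*(463**2 + 4735894) = (4636509 + 3001277/2109472)*(214369 + 4735894) = (4636509 + 3001277*(1/2109472))*4950263 = (4636509 + 3001277/2109472)*4950263 = (9780588914525/2109472)*4950263 = 48416487421783270075/2109472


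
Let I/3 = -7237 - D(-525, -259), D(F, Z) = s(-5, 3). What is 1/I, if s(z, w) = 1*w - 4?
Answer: -1/21708 ≈ -4.6066e-5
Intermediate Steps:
s(z, w) = -4 + w (s(z, w) = w - 4 = -4 + w)
D(F, Z) = -1 (D(F, Z) = -4 + 3 = -1)
I = -21708 (I = 3*(-7237 - 1*(-1)) = 3*(-7237 + 1) = 3*(-7236) = -21708)
1/I = 1/(-21708) = -1/21708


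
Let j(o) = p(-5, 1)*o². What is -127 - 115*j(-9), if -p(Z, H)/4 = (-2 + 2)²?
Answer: -127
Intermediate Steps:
p(Z, H) = 0 (p(Z, H) = -4*(-2 + 2)² = -4*0² = -4*0 = 0)
j(o) = 0 (j(o) = 0*o² = 0)
-127 - 115*j(-9) = -127 - 115*0 = -127 + 0 = -127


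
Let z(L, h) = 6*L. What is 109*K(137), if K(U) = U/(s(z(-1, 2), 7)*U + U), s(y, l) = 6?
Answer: 109/7 ≈ 15.571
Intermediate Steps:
K(U) = ⅐ (K(U) = U/(6*U + U) = U/((7*U)) = U*(1/(7*U)) = ⅐)
109*K(137) = 109*(⅐) = 109/7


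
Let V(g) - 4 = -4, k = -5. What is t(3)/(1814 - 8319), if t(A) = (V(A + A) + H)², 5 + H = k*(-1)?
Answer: 0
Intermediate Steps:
V(g) = 0 (V(g) = 4 - 4 = 0)
H = 0 (H = -5 - 5*(-1) = -5 + 5 = 0)
t(A) = 0 (t(A) = (0 + 0)² = 0² = 0)
t(3)/(1814 - 8319) = 0/(1814 - 8319) = 0/(-6505) = 0*(-1/6505) = 0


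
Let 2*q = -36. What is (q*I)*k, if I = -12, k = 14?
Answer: 3024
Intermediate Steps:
q = -18 (q = (½)*(-36) = -18)
(q*I)*k = -18*(-12)*14 = 216*14 = 3024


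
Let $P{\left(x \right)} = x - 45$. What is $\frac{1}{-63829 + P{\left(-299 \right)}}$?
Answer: $- \frac{1}{64173} \approx -1.5583 \cdot 10^{-5}$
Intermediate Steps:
$P{\left(x \right)} = -45 + x$
$\frac{1}{-63829 + P{\left(-299 \right)}} = \frac{1}{-63829 - 344} = \frac{1}{-64173} = - \frac{1}{64173}$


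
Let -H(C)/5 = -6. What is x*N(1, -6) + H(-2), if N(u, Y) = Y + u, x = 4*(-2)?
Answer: 70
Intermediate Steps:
x = -8
H(C) = 30 (H(C) = -5*(-6) = 30)
x*N(1, -6) + H(-2) = -8*(-6 + 1) + 30 = -8*(-5) + 30 = 40 + 30 = 70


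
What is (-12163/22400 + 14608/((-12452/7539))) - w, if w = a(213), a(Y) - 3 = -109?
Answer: -55397522129/6339200 ≈ -8738.9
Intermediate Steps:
a(Y) = -106 (a(Y) = 3 - 109 = -106)
w = -106
(-12163/22400 + 14608/((-12452/7539))) - w = (-12163/22400 + 14608/((-12452/7539))) - 1*(-106) = (-12163*1/22400 + 14608/((-12452*1/7539))) + 106 = (-12163/22400 + 14608/(-12452/7539)) + 106 = (-12163/22400 + 14608*(-7539/12452)) + 106 = (-12163/22400 - 2502948/283) + 106 = -56069477329/6339200 + 106 = -55397522129/6339200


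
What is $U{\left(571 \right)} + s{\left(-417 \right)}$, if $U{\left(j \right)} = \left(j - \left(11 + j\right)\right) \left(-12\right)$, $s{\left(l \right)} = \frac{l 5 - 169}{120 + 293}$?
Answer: $\frac{7466}{59} \approx 126.54$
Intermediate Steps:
$s{\left(l \right)} = - \frac{169}{413} + \frac{5 l}{413}$ ($s{\left(l \right)} = \frac{5 l - 169}{413} = \left(-169 + 5 l\right) \frac{1}{413} = - \frac{169}{413} + \frac{5 l}{413}$)
$U{\left(j \right)} = 132$ ($U{\left(j \right)} = \left(-11\right) \left(-12\right) = 132$)
$U{\left(571 \right)} + s{\left(-417 \right)} = 132 + \left(- \frac{169}{413} + \frac{5}{413} \left(-417\right)\right) = 132 - \frac{322}{59} = \frac{7466}{59}$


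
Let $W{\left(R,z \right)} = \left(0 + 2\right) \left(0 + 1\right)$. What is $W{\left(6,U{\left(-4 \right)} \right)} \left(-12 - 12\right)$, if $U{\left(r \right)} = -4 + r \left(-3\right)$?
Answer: $-48$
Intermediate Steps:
$U{\left(r \right)} = -4 - 3 r$
$W{\left(R,z \right)} = 2$ ($W{\left(R,z \right)} = 2 \cdot 1 = 2$)
$W{\left(6,U{\left(-4 \right)} \right)} \left(-12 - 12\right) = 2 \left(-12 - 12\right) = 2 \left(-24\right) = -48$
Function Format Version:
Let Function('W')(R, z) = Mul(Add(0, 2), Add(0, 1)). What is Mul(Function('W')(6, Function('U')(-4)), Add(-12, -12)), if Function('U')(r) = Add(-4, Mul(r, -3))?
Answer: -48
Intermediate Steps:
Function('U')(r) = Add(-4, Mul(-3, r))
Function('W')(R, z) = 2 (Function('W')(R, z) = Mul(2, 1) = 2)
Mul(Function('W')(6, Function('U')(-4)), Add(-12, -12)) = Mul(2, Add(-12, -12)) = Mul(2, -24) = -48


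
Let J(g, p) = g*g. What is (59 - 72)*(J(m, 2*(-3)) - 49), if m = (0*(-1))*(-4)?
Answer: 637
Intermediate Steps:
m = 0 (m = 0*(-4) = 0)
J(g, p) = g²
(59 - 72)*(J(m, 2*(-3)) - 49) = (59 - 72)*(0² - 49) = -13*(0 - 49) = -13*(-49) = 637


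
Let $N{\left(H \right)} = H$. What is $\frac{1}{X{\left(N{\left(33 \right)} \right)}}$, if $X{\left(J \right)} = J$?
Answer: $\frac{1}{33} \approx 0.030303$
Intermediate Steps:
$\frac{1}{X{\left(N{\left(33 \right)} \right)}} = \frac{1}{33}$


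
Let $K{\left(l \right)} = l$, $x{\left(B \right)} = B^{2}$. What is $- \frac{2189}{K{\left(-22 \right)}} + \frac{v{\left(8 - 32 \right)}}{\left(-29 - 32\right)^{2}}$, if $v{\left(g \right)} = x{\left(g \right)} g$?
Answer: $\frac{712831}{7442} \approx 95.785$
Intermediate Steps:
$v{\left(g \right)} = g^{3}$ ($v{\left(g \right)} = g^{2} g = g^{3}$)
$- \frac{2189}{K{\left(-22 \right)}} + \frac{v{\left(8 - 32 \right)}}{\left(-29 - 32\right)^{2}} = - \frac{2189}{-22} + \frac{\left(8 - 32\right)^{3}}{\left(-29 - 32\right)^{2}} = \left(-2189\right) \left(- \frac{1}{22}\right) + \frac{\left(-24\right)^{3}}{\left(-61\right)^{2}} = \frac{199}{2} - \frac{13824}{3721} = \frac{712831}{7442}$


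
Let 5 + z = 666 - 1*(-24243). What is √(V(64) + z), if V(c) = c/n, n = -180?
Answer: 2*√1400830/15 ≈ 157.81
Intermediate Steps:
z = 24904 (z = -5 + (666 - 1*(-24243)) = -5 + (666 + 24243) = -5 + 24909 = 24904)
V(c) = -c/180 (V(c) = c/(-180) = c*(-1/180) = -c/180)
√(V(64) + z) = √(-1/180*64 + 24904) = √(-16/45 + 24904) = √(1120664/45) = 2*√1400830/15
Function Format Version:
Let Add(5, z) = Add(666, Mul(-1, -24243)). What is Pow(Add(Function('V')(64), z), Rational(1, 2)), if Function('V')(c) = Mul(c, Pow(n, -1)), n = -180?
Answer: Mul(Rational(2, 15), Pow(1400830, Rational(1, 2))) ≈ 157.81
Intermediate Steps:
z = 24904 (z = Add(-5, Add(666, Mul(-1, -24243))) = Add(-5, Add(666, 24243)) = Add(-5, 24909) = 24904)
Function('V')(c) = Mul(Rational(-1, 180), c) (Function('V')(c) = Mul(c, Pow(-180, -1)) = Mul(c, Rational(-1, 180)) = Mul(Rational(-1, 180), c))
Pow(Add(Function('V')(64), z), Rational(1, 2)) = Pow(Add(Mul(Rational(-1, 180), 64), 24904), Rational(1, 2)) = Pow(Add(Rational(-16, 45), 24904), Rational(1, 2)) = Pow(Rational(1120664, 45), Rational(1, 2)) = Mul(Rational(2, 15), Pow(1400830, Rational(1, 2)))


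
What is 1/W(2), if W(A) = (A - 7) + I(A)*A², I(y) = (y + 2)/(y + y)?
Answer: -1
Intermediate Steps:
I(y) = (2 + y)/(2*y) (I(y) = (2 + y)/((2*y)) = (2 + y)*(1/(2*y)) = (2 + y)/(2*y))
W(A) = -7 + A + A*(2 + A)/2 (W(A) = (A - 7) + ((2 + A)/(2*A))*A² = (-7 + A) + A*(2 + A)/2 = -7 + A + A*(2 + A)/2)
1/W(2) = 1/(-7 + (½)*2² + 2*2) = 1/(-7 + (½)*4 + 4) = 1/(-7 + 2 + 4) = 1/(-1) = -1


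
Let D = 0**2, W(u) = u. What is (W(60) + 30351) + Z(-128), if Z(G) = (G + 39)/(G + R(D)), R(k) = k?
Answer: 3892697/128 ≈ 30412.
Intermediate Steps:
D = 0
Z(G) = (39 + G)/G (Z(G) = (G + 39)/(G + 0) = (39 + G)/G)
(W(60) + 30351) + Z(-128) = (60 + 30351) + (39 - 128)/(-128) = 30411 - 1/128*(-89) = 30411 + 89/128 = 3892697/128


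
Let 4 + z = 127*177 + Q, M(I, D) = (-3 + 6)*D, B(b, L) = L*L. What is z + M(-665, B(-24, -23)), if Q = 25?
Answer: 24087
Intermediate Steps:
B(b, L) = L²
M(I, D) = 3*D
z = 22500 (z = -4 + (127*177 + 25) = -4 + (22479 + 25) = -4 + 22504 = 22500)
z + M(-665, B(-24, -23)) = 22500 + 3*(-23)² = 22500 + 3*529 = 22500 + 1587 = 24087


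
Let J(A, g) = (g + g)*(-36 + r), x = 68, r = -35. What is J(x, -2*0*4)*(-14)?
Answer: 0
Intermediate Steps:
J(A, g) = -142*g (J(A, g) = (g + g)*(-36 - 35) = (2*g)*(-71) = -142*g)
J(x, -2*0*4)*(-14) = -142*(-2*0)*4*(-14) = -0*4*(-14) = -142*0*(-14) = 0*(-14) = 0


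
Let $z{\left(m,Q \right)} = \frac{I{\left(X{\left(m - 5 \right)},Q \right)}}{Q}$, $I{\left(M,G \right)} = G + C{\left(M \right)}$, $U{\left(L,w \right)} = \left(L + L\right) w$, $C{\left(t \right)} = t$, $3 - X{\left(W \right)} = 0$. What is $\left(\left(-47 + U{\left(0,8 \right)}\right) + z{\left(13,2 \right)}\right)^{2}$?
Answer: $\frac{7921}{4} \approx 1980.3$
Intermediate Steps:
$X{\left(W \right)} = 3$ ($X{\left(W \right)} = 3 - 0 = 3 + 0 = 3$)
$U{\left(L,w \right)} = 2 L w$
$I{\left(M,G \right)} = G + M$
$z{\left(m,Q \right)} = \frac{3 + Q}{Q}$ ($z{\left(m,Q \right)} = \frac{Q + 3}{Q} = \frac{3 + Q}{Q}$)
$\left(\left(-47 + U{\left(0,8 \right)}\right) + z{\left(13,2 \right)}\right)^{2} = \left(\left(-47 + 2 \cdot 0 \cdot 8\right) + \frac{3 + 2}{2}\right)^{2} = \left(\left(-47 + 0\right) + \frac{1}{2} \cdot 5\right)^{2} = \left(-47 + \frac{5}{2}\right)^{2} = \left(- \frac{89}{2}\right)^{2} = \frac{7921}{4}$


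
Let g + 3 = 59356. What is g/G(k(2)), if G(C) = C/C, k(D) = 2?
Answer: 59353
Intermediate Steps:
g = 59353 (g = -3 + 59356 = 59353)
G(C) = 1
g/G(k(2)) = 59353/1 = 59353*1 = 59353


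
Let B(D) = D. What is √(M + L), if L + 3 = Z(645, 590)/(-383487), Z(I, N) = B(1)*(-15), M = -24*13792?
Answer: I*√5408803564917506/127829 ≈ 575.34*I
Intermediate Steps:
M = -331008
Z(I, N) = -15 (Z(I, N) = 1*(-15) = -15)
L = -383482/127829 (L = -3 - 15/(-383487) = -3 - 15*(-1/383487) = -3 + 5/127829 = -383482/127829 ≈ -3.0000)
√(M + L) = √(-331008 - 383482/127829) = √(-42312805114/127829) = I*√5408803564917506/127829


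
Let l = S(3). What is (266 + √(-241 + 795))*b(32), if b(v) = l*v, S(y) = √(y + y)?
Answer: 32*√6*(266 + √554) ≈ 22695.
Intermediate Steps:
S(y) = √2*√y (S(y) = √(2*y) = √2*√y)
l = √6 (l = √2*√3 = √6 ≈ 2.4495)
b(v) = v*√6 (b(v) = √6*v = v*√6)
(266 + √(-241 + 795))*b(32) = (266 + √(-241 + 795))*(32*√6) = (266 + √554)*(32*√6) = 32*√6*(266 + √554)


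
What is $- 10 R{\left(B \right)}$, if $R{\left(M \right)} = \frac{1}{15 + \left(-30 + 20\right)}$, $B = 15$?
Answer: $-2$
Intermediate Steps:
$R{\left(M \right)} = \frac{1}{5}$ ($R{\left(M \right)} = \frac{1}{15 - 10} = \frac{1}{5}$)
$- 10 R{\left(B \right)} = \left(-10\right) \frac{1}{5} = -2$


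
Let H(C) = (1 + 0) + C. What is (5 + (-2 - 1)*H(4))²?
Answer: 100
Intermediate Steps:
H(C) = 1 + C
(5 + (-2 - 1)*H(4))² = (5 + (-2 - 1)*(1 + 4))² = (5 - 3*5)² = (5 - 15)² = (-10)² = 100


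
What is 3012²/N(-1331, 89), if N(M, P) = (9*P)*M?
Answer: -1008016/118459 ≈ -8.5094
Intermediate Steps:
N(M, P) = 9*M*P
3012²/N(-1331, 89) = 3012²/((9*(-1331)*89)) = 9072144/(-1066131) = 9072144*(-1/1066131) = -1008016/118459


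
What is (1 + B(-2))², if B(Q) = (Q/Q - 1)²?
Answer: 1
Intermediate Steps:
B(Q) = 0 (B(Q) = (1 - 1)² = 0² = 0)
(1 + B(-2))² = (1 + 0)² = 1² = 1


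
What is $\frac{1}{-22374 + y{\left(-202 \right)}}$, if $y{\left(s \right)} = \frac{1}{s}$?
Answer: $- \frac{202}{4519549} \approx -4.4695 \cdot 10^{-5}$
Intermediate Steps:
$\frac{1}{-22374 + y{\left(-202 \right)}} = \frac{1}{-22374 + \frac{1}{-202}} = \frac{1}{-22374 - \frac{1}{202}} = \frac{1}{- \frac{4519549}{202}} = - \frac{202}{4519549}$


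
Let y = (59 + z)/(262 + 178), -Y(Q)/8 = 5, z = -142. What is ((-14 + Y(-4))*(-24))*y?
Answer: -13446/55 ≈ -244.47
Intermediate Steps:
Y(Q) = -40 (Y(Q) = -8*5 = -40)
y = -83/440 (y = (59 - 142)/(262 + 178) = -83/440 ≈ -0.18864)
((-14 + Y(-4))*(-24))*y = ((-14 - 40)*(-24))*(-83/440) = -54*(-24)*(-83/440) = 1296*(-83/440) = -13446/55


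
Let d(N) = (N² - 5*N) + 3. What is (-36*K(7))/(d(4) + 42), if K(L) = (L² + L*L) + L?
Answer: -3780/41 ≈ -92.195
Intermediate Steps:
K(L) = L + 2*L² (K(L) = (L² + L²) + L = 2*L² + L = L + 2*L²)
d(N) = 3 + N² - 5*N
(-36*K(7))/(d(4) + 42) = (-252*(1 + 2*7))/((3 + 4² - 5*4) + 42) = (-252*(1 + 14))/((3 + 16 - 20) + 42) = (-252*15)/(-1 + 42) = -36*105/41 = -3780*1/41 = -3780/41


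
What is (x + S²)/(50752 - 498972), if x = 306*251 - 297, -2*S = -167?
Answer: -66785/358576 ≈ -0.18625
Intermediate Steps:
S = 167/2 (S = -½*(-167) = 167/2 ≈ 83.500)
x = 76509 (x = 76806 - 297 = 76509)
(x + S²)/(50752 - 498972) = (76509 + (167/2)²)/(50752 - 498972) = (76509 + 27889/4)/(-448220) = (333925/4)*(-1/448220) = -66785/358576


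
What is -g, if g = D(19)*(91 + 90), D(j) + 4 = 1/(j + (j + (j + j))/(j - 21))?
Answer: 14118/19 ≈ 743.05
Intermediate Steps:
D(j) = -4 + 1/(j + 3*j/(-21 + j)) (D(j) = -4 + 1/(j + (j + (j + j))/(j - 21)) = -4 + 1/(j + (j + 2*j)/(-21 + j)) = -4 + 1/(j + (3*j)/(-21 + j)) = -4 + 1/(j + 3*j/(-21 + j)))
g = -14118/19 (g = ((-21 - 4*19² + 73*19)/(19*(-18 + 19)))*(91 + 90) = ((1/19)*(-21 - 4*361 + 1387)/1)*181 = ((1/19)*1*(-21 - 1444 + 1387))*181 = ((1/19)*1*(-78))*181 = -78/19*181 = -14118/19 ≈ -743.05)
-g = -1*(-14118/19) = 14118/19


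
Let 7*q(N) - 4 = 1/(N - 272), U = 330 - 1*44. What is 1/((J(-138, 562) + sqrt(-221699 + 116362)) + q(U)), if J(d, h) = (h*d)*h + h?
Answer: -418599074054/18245021325341745677 - 9604*I*sqrt(105337)/18245021325341745677 ≈ -2.2943e-8 - 1.7084e-13*I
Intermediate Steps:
U = 286 (U = 330 - 44 = 286)
q(N) = 4/7 + 1/(7*(-272 + N)) (q(N) = 4/7 + 1/(7*(N - 272)) = 4/7 + 1/(7*(-272 + N)))
J(d, h) = h + d*h**2 (J(d, h) = (d*h)*h + h = d*h**2 + h = h + d*h**2)
1/((J(-138, 562) + sqrt(-221699 + 116362)) + q(U)) = 1/((562*(1 - 138*562) + sqrt(-221699 + 116362)) + (-1087 + 4*286)/(7*(-272 + 286))) = 1/((562*(1 - 77556) + sqrt(-105337)) + (1/7)*(-1087 + 1144)/14) = 1/((562*(-77555) + I*sqrt(105337)) + (1/7)*(1/14)*57) = 1/((-43585910 + I*sqrt(105337)) + 57/98) = 1/(-4271419123/98 + I*sqrt(105337))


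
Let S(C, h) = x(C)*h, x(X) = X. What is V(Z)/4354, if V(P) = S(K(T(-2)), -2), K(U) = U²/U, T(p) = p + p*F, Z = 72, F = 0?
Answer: 2/2177 ≈ 0.00091870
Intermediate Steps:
T(p) = p (T(p) = p + p*0 = p + 0 = p)
K(U) = U
S(C, h) = C*h
V(P) = 4 (V(P) = -2*(-2) = 4)
V(Z)/4354 = 4/4354 = 4*(1/4354) = 2/2177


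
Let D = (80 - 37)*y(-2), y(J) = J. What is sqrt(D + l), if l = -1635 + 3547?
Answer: sqrt(1826) ≈ 42.732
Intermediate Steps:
l = 1912
D = -86 (D = (80 - 37)*(-2) = 43*(-2) = -86)
sqrt(D + l) = sqrt(-86 + 1912) = sqrt(1826)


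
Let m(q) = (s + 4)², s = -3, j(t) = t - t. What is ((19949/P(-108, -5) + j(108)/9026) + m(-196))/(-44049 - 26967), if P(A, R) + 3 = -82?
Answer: 2483/754545 ≈ 0.0032907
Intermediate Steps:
P(A, R) = -85 (P(A, R) = -3 - 82 = -85)
j(t) = 0
m(q) = 1 (m(q) = (-3 + 4)² = 1² = 1)
((19949/P(-108, -5) + j(108)/9026) + m(-196))/(-44049 - 26967) = ((19949/(-85) + 0/9026) + 1)/(-44049 - 26967) = ((19949*(-1/85) + 0*(1/9026)) + 1)/(-71016) = ((-19949/85 + 0) + 1)*(-1/71016) = (-19949/85 + 1)*(-1/71016) = -19864/85*(-1/71016) = 2483/754545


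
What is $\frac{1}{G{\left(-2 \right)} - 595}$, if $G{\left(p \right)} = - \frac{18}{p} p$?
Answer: $- \frac{1}{613} \approx -0.0016313$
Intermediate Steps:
$G{\left(p \right)} = -18$
$\frac{1}{G{\left(-2 \right)} - 595} = \frac{1}{-18 - 595} = \frac{1}{-613} = - \frac{1}{613}$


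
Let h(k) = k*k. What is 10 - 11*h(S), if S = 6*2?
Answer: -1574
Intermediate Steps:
S = 12
h(k) = k**2
10 - 11*h(S) = 10 - 11*12**2 = 10 - 11*144 = 10 - 1584 = -1574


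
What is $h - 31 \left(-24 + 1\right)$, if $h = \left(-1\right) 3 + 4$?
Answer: $714$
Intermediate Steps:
$h = 1$ ($h = -3 + 4 = 1$)
$h - 31 \left(-24 + 1\right) = 1 - 31 \left(-24 + 1\right) = 1 - -713 = 1 + 713 = 714$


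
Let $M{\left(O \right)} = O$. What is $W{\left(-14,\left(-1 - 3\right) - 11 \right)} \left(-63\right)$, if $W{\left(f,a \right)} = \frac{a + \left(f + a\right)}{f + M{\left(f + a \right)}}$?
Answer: $- \frac{2772}{43} \approx -64.465$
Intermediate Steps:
$W{\left(f,a \right)} = \frac{f + 2 a}{a + 2 f}$ ($W{\left(f,a \right)} = \frac{a + \left(f + a\right)}{f + \left(f + a\right)} = \frac{a + \left(a + f\right)}{f + \left(a + f\right)} = \frac{f + 2 a}{a + 2 f}$)
$W{\left(-14,\left(-1 - 3\right) - 11 \right)} \left(-63\right) = \frac{-14 + 2 \left(\left(-1 - 3\right) - 11\right)}{\left(\left(-1 - 3\right) - 11\right) + 2 \left(-14\right)} \left(-63\right) = \frac{-14 + 2 \left(\left(-1 - 3\right) - 11\right)}{\left(\left(-1 - 3\right) - 11\right) - 28} \left(-63\right) = \frac{-14 + 2 \left(-4 - 11\right)}{\left(-4 - 11\right) - 28} \left(-63\right) = \frac{-14 + 2 \left(-15\right)}{-15 - 28} \left(-63\right) = \frac{-14 - 30}{-43} \left(-63\right) = \left(- \frac{1}{43}\right) \left(-44\right) \left(-63\right) = \frac{44}{43} \left(-63\right) = - \frac{2772}{43}$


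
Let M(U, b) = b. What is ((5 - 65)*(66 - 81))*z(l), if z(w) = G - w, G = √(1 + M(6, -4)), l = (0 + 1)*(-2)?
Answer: 1800 + 900*I*√3 ≈ 1800.0 + 1558.8*I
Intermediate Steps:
l = -2 (l = 1*(-2) = -2)
G = I*√3 (G = √(1 - 4) = √(-3) = I*√3 ≈ 1.732*I)
z(w) = -w + I*√3 (z(w) = I*√3 - w = -w + I*√3)
((5 - 65)*(66 - 81))*z(l) = ((5 - 65)*(66 - 81))*(-1*(-2) + I*√3) = (-60*(-15))*(2 + I*√3) = 900*(2 + I*√3) = 1800 + 900*I*√3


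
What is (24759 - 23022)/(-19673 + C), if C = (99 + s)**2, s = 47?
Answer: 1737/1643 ≈ 1.0572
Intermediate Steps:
C = 21316 (C = (99 + 47)**2 = 146**2 = 21316)
(24759 - 23022)/(-19673 + C) = (24759 - 23022)/(-19673 + 21316) = 1737/1643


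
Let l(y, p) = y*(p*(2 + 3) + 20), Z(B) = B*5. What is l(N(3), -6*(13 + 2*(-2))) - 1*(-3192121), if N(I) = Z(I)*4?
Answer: 3177121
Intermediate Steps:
Z(B) = 5*B
N(I) = 20*I (N(I) = (5*I)*4 = 20*I)
l(y, p) = y*(20 + 5*p) (l(y, p) = y*(p*5 + 20) = y*(5*p + 20) = y*(20 + 5*p))
l(N(3), -6*(13 + 2*(-2))) - 1*(-3192121) = 5*(20*3)*(4 - 6*(13 + 2*(-2))) - 1*(-3192121) = 5*60*(4 - 6*(13 - 4)) + 3192121 = 5*60*(4 - 6*9) + 3192121 = 5*60*(4 - 54) + 3192121 = 5*60*(-50) + 3192121 = -15000 + 3192121 = 3177121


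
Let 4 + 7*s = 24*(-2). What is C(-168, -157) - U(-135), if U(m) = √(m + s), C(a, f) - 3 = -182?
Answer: -179 - I*√6979/7 ≈ -179.0 - 11.934*I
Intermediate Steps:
C(a, f) = -179 (C(a, f) = 3 - 182 = -179)
s = -52/7 (s = -4/7 + (24*(-2))/7 = -4/7 + (⅐)*(-48) = -4/7 - 48/7 = -52/7 ≈ -7.4286)
U(m) = √(-52/7 + m) (U(m) = √(m - 52/7) = √(-52/7 + m))
C(-168, -157) - U(-135) = -179 - √(-364 + 49*(-135))/7 = -179 - √(-364 - 6615)/7 = -179 - √(-6979)/7 = -179 - I*√6979/7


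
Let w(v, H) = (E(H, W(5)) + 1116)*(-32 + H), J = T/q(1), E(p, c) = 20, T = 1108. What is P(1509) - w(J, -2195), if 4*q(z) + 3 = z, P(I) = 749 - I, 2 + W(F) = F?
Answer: 2529112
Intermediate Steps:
W(F) = -2 + F
q(z) = -3/4 + z/4
J = -2216 (J = 1108/(-3/4 + (1/4)*1) = 1108/(-3/4 + 1/4) = 1108/(-1/2) = 1108*(-2) = -2216)
w(v, H) = -36352 + 1136*H (w(v, H) = (20 + 1116)*(-32 + H) = 1136*(-32 + H) = -36352 + 1136*H)
P(1509) - w(J, -2195) = (749 - 1*1509) - (-36352 + 1136*(-2195)) = (749 - 1509) - (-36352 - 2493520) = -760 - 1*(-2529872) = -760 + 2529872 = 2529112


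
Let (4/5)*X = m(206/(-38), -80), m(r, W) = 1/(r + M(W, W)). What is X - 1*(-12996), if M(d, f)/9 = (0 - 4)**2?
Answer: 136873967/10532 ≈ 12996.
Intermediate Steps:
M(d, f) = 144 (M(d, f) = 9*(0 - 4)**2 = 9*(-4)**2 = 9*16 = 144)
m(r, W) = 1/(144 + r) (m(r, W) = 1/(r + 144) = 1/(144 + r))
X = 95/10532 (X = 5/(4*(144 + 206/(-38))) = 5/(4*(144 + 206*(-1/38))) = 5/(4*(144 - 103/19)) = 5/(4*(2633/19)) = (5/4)*(19/2633) = 95/10532 ≈ 0.0090201)
X - 1*(-12996) = 95/10532 - 1*(-12996) = 95/10532 + 12996 = 136873967/10532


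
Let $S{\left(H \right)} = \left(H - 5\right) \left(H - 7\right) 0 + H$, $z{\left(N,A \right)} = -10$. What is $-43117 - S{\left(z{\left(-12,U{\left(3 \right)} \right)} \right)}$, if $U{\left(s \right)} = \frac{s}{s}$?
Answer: $-43107$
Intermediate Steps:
$U{\left(s \right)} = 1$
$S{\left(H \right)} = H$ ($S{\left(H \right)} = \left(-5 + H\right) \left(-7 + H\right) 0 + H = \left(-7 + H\right) \left(-5 + H\right) 0 + H = 0 + H = H$)
$-43117 - S{\left(z{\left(-12,U{\left(3 \right)} \right)} \right)} = -43117 - -10 = -43117 + 10 = -43107$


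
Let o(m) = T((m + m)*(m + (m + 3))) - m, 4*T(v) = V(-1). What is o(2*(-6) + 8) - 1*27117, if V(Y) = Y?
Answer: -108453/4 ≈ -27113.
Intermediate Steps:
T(v) = -¼ (T(v) = (¼)*(-1) = -¼)
o(m) = -¼ - m
o(2*(-6) + 8) - 1*27117 = (-¼ - (2*(-6) + 8)) - 1*27117 = (-¼ - (-12 + 8)) - 27117 = (-¼ - 1*(-4)) - 27117 = (-¼ + 4) - 27117 = 15/4 - 27117 = -108453/4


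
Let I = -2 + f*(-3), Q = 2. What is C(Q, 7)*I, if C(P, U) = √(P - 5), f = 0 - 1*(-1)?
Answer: -5*I*√3 ≈ -8.6602*I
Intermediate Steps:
f = 1 (f = 0 + 1 = 1)
C(P, U) = √(-5 + P)
I = -5 (I = -2 + 1*(-3) = -2 - 3 = -5)
C(Q, 7)*I = √(-5 + 2)*(-5) = √(-3)*(-5) = (I*√3)*(-5) = -5*I*√3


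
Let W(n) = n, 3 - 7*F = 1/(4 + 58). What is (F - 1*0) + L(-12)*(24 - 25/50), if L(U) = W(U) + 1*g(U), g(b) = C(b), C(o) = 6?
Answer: -61009/434 ≈ -140.57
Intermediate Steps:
g(b) = 6
F = 185/434 (F = 3/7 - 1/(7*(4 + 58)) = 3/7 - ⅐/62 = 3/7 - ⅐*1/62 = 3/7 - 1/434 = 185/434 ≈ 0.42627)
L(U) = 6 + U (L(U) = U + 1*6 = U + 6 = 6 + U)
(F - 1*0) + L(-12)*(24 - 25/50) = (185/434 - 1*0) + (6 - 12)*(24 - 25/50) = (185/434 + 0) - 6*(24 - 25*1/50) = 185/434 - 6*(24 - ½) = 185/434 - 6*47/2 = 185/434 - 141 = -61009/434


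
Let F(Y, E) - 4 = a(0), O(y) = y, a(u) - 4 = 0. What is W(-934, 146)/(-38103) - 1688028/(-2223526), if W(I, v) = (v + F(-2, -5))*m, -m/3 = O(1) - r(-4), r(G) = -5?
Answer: 11747090826/14120501863 ≈ 0.83192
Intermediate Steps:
a(u) = 4 (a(u) = 4 + 0 = 4)
F(Y, E) = 8 (F(Y, E) = 4 + 4 = 8)
m = -18 (m = -3*(1 - 1*(-5)) = -3*(1 + 5) = -3*6 = -18)
W(I, v) = -144 - 18*v (W(I, v) = (v + 8)*(-18) = (8 + v)*(-18) = -144 - 18*v)
W(-934, 146)/(-38103) - 1688028/(-2223526) = (-144 - 18*146)/(-38103) - 1688028/(-2223526) = (-144 - 2628)*(-1/38103) - 1688028*(-1/2223526) = -2772*(-1/38103) + 844014/1111763 = 924/12701 + 844014/1111763 = 11747090826/14120501863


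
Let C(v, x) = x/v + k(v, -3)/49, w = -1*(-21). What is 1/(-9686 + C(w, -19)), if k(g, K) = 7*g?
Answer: -21/203362 ≈ -0.00010326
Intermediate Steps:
w = 21
C(v, x) = v/7 + x/v (C(v, x) = x/v + (7*v)/49 = x/v + (7*v)*(1/49) = x/v + v/7 = v/7 + x/v)
1/(-9686 + C(w, -19)) = 1/(-9686 + ((1/7)*21 - 19/21)) = 1/(-9686 + (3 - 19*1/21)) = 1/(-9686 + (3 - 19/21)) = 1/(-9686 + 44/21) = 1/(-203362/21) = -21/203362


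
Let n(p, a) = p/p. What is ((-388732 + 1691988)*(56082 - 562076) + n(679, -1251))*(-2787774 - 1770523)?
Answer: 3005922081234143511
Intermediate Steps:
n(p, a) = 1
((-388732 + 1691988)*(56082 - 562076) + n(679, -1251))*(-2787774 - 1770523) = ((-388732 + 1691988)*(56082 - 562076) + 1)*(-2787774 - 1770523) = (1303256*(-505994) + 1)*(-4558297) = (-659439716464 + 1)*(-4558297) = -659439716463*(-4558297) = 3005922081234143511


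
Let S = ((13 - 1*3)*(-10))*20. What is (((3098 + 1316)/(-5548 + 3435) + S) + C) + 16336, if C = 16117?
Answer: 64342775/2113 ≈ 30451.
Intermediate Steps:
S = -2000 (S = ((13 - 3)*(-10))*20 = (10*(-10))*20 = -100*20 = -2000)
(((3098 + 1316)/(-5548 + 3435) + S) + C) + 16336 = (((3098 + 1316)/(-5548 + 3435) - 2000) + 16117) + 16336 = ((4414/(-2113) - 2000) + 16117) + 16336 = ((4414*(-1/2113) - 2000) + 16117) + 16336 = ((-4414/2113 - 2000) + 16117) + 16336 = (-4230414/2113 + 16117) + 16336 = 29824807/2113 + 16336 = 64342775/2113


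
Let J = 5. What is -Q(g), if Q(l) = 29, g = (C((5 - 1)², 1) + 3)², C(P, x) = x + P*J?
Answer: -29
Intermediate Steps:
C(P, x) = x + 5*P (C(P, x) = x + P*5 = x + 5*P)
g = 7056 (g = ((1 + 5*(5 - 1)²) + 3)² = ((1 + 5*4²) + 3)² = ((1 + 5*16) + 3)² = ((1 + 80) + 3)² = (81 + 3)² = 84² = 7056)
-Q(g) = -1*29 = -29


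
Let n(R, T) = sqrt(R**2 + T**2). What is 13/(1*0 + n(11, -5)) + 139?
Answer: 139 + 13*sqrt(146)/146 ≈ 140.08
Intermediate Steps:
13/(1*0 + n(11, -5)) + 139 = 13/(1*0 + sqrt(11**2 + (-5)**2)) + 139 = 13/(0 + sqrt(121 + 25)) + 139 = 13/(0 + sqrt(146)) + 139 = 13/(sqrt(146)) + 139 = 13*(sqrt(146)/146) + 139 = 13*sqrt(146)/146 + 139 = 139 + 13*sqrt(146)/146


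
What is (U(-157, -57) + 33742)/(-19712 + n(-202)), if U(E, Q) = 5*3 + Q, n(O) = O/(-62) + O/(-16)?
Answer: -8357600/4884637 ≈ -1.7110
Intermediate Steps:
n(O) = -39*O/496 (n(O) = O*(-1/62) + O*(-1/16) = -O/62 - O/16 = -39*O/496)
U(E, Q) = 15 + Q
(U(-157, -57) + 33742)/(-19712 + n(-202)) = ((15 - 57) + 33742)/(-19712 - 39/496*(-202)) = (-42 + 33742)/(-19712 + 3939/248) = 33700/(-4884637/248) = 33700*(-248/4884637) = -8357600/4884637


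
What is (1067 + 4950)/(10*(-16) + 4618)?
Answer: 6017/4458 ≈ 1.3497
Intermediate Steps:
(1067 + 4950)/(10*(-16) + 4618) = 6017/(-160 + 4618) = 6017/4458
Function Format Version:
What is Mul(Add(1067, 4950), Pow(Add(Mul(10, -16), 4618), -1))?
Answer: Rational(6017, 4458) ≈ 1.3497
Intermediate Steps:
Mul(Add(1067, 4950), Pow(Add(Mul(10, -16), 4618), -1)) = Mul(6017, Pow(Add(-160, 4618), -1)) = Mul(6017, Pow(4458, -1)) = Mul(6017, Rational(1, 4458)) = Rational(6017, 4458)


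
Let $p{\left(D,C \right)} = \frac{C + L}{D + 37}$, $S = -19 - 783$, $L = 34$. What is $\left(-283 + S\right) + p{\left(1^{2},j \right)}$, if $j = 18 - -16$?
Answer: $- \frac{20581}{19} \approx -1083.2$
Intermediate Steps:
$j = 34$ ($j = 18 + 16 = 34$)
$S = -802$ ($S = -19 - 783 = -802$)
$p{\left(D,C \right)} = \frac{34 + C}{37 + D}$ ($p{\left(D,C \right)} = \frac{C + 34}{D + 37} = \frac{34 + C}{37 + D}$)
$\left(-283 + S\right) + p{\left(1^{2},j \right)} = \left(-283 - 802\right) + \frac{34 + 34}{37 + 1^{2}} = -1085 + \frac{1}{37 + 1} \cdot 68 = -1085 + \frac{1}{38} \cdot 68 = -1085 + \frac{34}{19} = - \frac{20581}{19}$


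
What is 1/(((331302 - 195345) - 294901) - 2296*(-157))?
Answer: 1/201528 ≈ 4.9621e-6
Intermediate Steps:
1/(((331302 - 195345) - 294901) - 2296*(-157)) = 1/((135957 - 294901) + 360472) = 1/(-158944 + 360472) = 1/201528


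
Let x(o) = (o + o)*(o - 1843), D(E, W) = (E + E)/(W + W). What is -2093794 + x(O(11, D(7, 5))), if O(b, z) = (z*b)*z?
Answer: -1357709058/625 ≈ -2.1723e+6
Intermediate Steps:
D(E, W) = E/W (D(E, W) = (2*E)/((2*W)) = (2*E)*(1/(2*W)) = E/W)
O(b, z) = b*z² (O(b, z) = (b*z)*z = b*z²)
x(o) = 2*o*(-1843 + o) (x(o) = (2*o)*(-1843 + o) = 2*o*(-1843 + o))
-2093794 + x(O(11, D(7, 5))) = -2093794 + 2*(11*(7/5)²)*(-1843 + 11*(7/5)²) = -2093794 + 2*(11*(49/25))*(-1843 + 11*(49/25)) = -2093794 + 2*(539/25)*(-1843 + 539/25) = -2093794 + 2*(539/25)*(-45536/25) = -2093794 - 49087808/625 = -1357709058/625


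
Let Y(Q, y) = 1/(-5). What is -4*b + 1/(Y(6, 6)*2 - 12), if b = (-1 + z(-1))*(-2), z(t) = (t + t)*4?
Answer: -4469/62 ≈ -72.081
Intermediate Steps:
z(t) = 8*t (z(t) = (2*t)*4 = 8*t)
Y(Q, y) = -⅕
b = 18 (b = (-1 + 8*(-1))*(-2) = (-1 - 8)*(-2) = -9*(-2) = 18)
-4*b + 1/(Y(6, 6)*2 - 12) = -4*18 + 1/(-⅕*2 - 12) = -72 + 1/(-⅖ - 12) = -72 + 1/(-62/5) = -72 - 5/62 = -4469/62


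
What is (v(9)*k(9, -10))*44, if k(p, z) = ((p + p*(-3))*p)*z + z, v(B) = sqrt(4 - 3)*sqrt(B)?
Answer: 212520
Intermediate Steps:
v(B) = sqrt(B) (v(B) = sqrt(1)*sqrt(B) = 1*sqrt(B) = sqrt(B))
k(p, z) = z - 2*z*p**2 (k(p, z) = ((p - 3*p)*p)*z + z = ((-2*p)*p)*z + z = (-2*p**2)*z + z = -2*z*p**2 + z = z - 2*z*p**2)
(v(9)*k(9, -10))*44 = (sqrt(9)*(-10*(1 - 2*9**2)))*44 = (3*(-10*(1 - 2*81)))*44 = (3*(-10*(1 - 162)))*44 = (3*(-10*(-161)))*44 = (3*1610)*44 = 4830*44 = 212520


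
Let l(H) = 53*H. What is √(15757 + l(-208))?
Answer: √4733 ≈ 68.797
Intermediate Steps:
√(15757 + l(-208)) = √(15757 + 53*(-208)) = √(15757 - 11024) = √4733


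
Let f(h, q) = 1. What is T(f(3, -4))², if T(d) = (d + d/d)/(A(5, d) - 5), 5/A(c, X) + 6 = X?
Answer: ⅑ ≈ 0.11111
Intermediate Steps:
A(c, X) = 5/(-6 + X)
T(d) = (1 + d)/(-5 + 5/(-6 + d)) (T(d) = (d + d/d)/(5/(-6 + d) - 5) = (d + 1)/(-5 + 5/(-6 + d)) = (1 + d)/(-5 + 5/(-6 + d)))
T(f(3, -4))² = (-(1 + 1)*(-6 + 1)/(-35 + 5*1))² = (-1*2*(-5)/(-35 + 5))² = (-1*2*(-5)/(-30))² = (-1*(-1/30)*2*(-5))² = (-⅓)² = ⅑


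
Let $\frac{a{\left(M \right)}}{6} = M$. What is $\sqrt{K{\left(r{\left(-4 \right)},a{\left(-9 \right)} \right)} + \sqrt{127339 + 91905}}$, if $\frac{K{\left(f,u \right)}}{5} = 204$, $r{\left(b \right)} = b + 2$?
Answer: $\sqrt{1020 + 2 \sqrt{54811}} \approx 38.578$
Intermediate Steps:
$r{\left(b \right)} = 2 + b$
$a{\left(M \right)} = 6 M$
$K{\left(f,u \right)} = 1020$ ($K{\left(f,u \right)} = 5 \cdot 204 = 1020$)
$\sqrt{K{\left(r{\left(-4 \right)},a{\left(-9 \right)} \right)} + \sqrt{127339 + 91905}} = \sqrt{1020 + \sqrt{127339 + 91905}} = \sqrt{1020 + \sqrt{219244}} = \sqrt{1020 + 2 \sqrt{54811}}$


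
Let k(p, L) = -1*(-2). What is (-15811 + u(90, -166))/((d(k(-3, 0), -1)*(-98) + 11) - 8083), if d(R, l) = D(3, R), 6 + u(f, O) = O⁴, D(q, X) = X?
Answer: -253105773/2756 ≈ -91838.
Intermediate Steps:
k(p, L) = 2
u(f, O) = -6 + O⁴
d(R, l) = R
(-15811 + u(90, -166))/((d(k(-3, 0), -1)*(-98) + 11) - 8083) = (-15811 + (-6 + (-166)⁴))/((2*(-98) + 11) - 8083) = (-15811 + (-6 + 759333136))/((-196 + 11) - 8083) = (-15811 + 759333130)/(-185 - 8083) = 759317319/(-8268) = 759317319*(-1/8268) = -253105773/2756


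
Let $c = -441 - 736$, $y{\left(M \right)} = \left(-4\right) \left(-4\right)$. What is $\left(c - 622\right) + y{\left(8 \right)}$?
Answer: $-1783$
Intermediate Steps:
$y{\left(M \right)} = 16$
$c = -1177$ ($c = -441 - 736 = -1177$)
$\left(c - 622\right) + y{\left(8 \right)} = \left(-1177 - 622\right) + 16 = -1799 + 16 = -1783$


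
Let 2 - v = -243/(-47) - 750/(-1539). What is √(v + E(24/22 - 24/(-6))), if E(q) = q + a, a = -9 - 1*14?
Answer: 2*I*√42140110089/88407 ≈ 4.644*I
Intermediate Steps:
a = -23 (a = -9 - 14 = -23)
v = -88187/24111 (v = 2 - (-243/(-47) - 750/(-1539)) = 2 - (-243*(-1/47) - 750*(-1/1539)) = 2 - (243/47 + 250/513) = 2 - 1*136409/24111 = 2 - 136409/24111 = -88187/24111 ≈ -3.6575)
E(q) = -23 + q (E(q) = q - 23 = -23 + q)
√(v + E(24/22 - 24/(-6))) = √(-88187/24111 + (-23 + (24/22 - 24/(-6)))) = √(-88187/24111 + (-23 + (24*(1/22) - 24*(-⅙)))) = √(-88187/24111 + (-23 + (12/11 + 4))) = √(-88187/24111 + (-23 + 56/11)) = √(-88187/24111 - 197/11) = √(-5719924/265221) = 2*I*√42140110089/88407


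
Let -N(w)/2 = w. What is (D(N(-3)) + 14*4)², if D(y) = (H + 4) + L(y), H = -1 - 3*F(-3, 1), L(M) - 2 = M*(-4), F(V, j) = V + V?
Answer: 3025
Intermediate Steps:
F(V, j) = 2*V
L(M) = 2 - 4*M (L(M) = 2 + M*(-4) = 2 - 4*M)
H = 17 (H = -1 - 6*(-3) = -1 - 3*(-6) = -1 + 18 = 17)
N(w) = -2*w
D(y) = 23 - 4*y (D(y) = (17 + 4) + (2 - 4*y) = 21 + (2 - 4*y) = 23 - 4*y)
(D(N(-3)) + 14*4)² = ((23 - (-8)*(-3)) + 14*4)² = ((23 - 4*6) + 56)² = ((23 - 24) + 56)² = (-1 + 56)² = 55² = 3025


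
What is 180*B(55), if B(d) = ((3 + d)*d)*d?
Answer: 31581000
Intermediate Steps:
B(d) = d**2*(3 + d) (B(d) = (d*(3 + d))*d = d**2*(3 + d))
180*B(55) = 180*(55**2*(3 + 55)) = 180*(3025*58) = 180*175450 = 31581000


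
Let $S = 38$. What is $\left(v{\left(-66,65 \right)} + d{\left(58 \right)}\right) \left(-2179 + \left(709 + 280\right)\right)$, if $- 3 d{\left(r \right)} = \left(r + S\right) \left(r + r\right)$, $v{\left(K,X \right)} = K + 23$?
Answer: $4468450$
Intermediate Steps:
$v{\left(K,X \right)} = 23 + K$
$d{\left(r \right)} = - \frac{2 r \left(38 + r\right)}{3}$ ($d{\left(r \right)} = - \frac{\left(r + 38\right) \left(r + r\right)}{3} = - \frac{\left(38 + r\right) 2 r}{3} = - \frac{2 r \left(38 + r\right)}{3}$)
$\left(v{\left(-66,65 \right)} + d{\left(58 \right)}\right) \left(-2179 + \left(709 + 280\right)\right) = \left(\left(23 - 66\right) - \frac{116 \left(38 + 58\right)}{3}\right) \left(-2179 + \left(709 + 280\right)\right) = \left(-43 - \frac{116}{3} \cdot 96\right) \left(-2179 + 989\right) = \left(-43 - 3712\right) \left(-1190\right) = \left(-3755\right) \left(-1190\right) = 4468450$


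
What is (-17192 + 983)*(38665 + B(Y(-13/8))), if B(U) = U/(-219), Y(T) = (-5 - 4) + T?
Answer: -366005514495/584 ≈ -6.2672e+8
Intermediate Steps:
Y(T) = -9 + T
B(U) = -U/219 (B(U) = U*(-1/219) = -U/219)
(-17192 + 983)*(38665 + B(Y(-13/8))) = (-17192 + 983)*(38665 - (-9 - 13/8)/219) = -16209*(38665 - (-9 - 13*⅛)/219) = -16209*(38665 - (-9 - 13/8)/219) = -16209*(38665 - 1/219*(-85/8)) = -16209*(38665 + 85/1752) = -16209*67741165/1752 = -366005514495/584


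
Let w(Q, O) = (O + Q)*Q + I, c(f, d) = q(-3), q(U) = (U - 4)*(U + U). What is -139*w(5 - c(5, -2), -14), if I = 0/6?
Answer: -262293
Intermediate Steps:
I = 0 (I = 0*(⅙) = 0)
q(U) = 2*U*(-4 + U) (q(U) = (-4 + U)*(2*U) = 2*U*(-4 + U))
c(f, d) = 42 (c(f, d) = 2*(-3)*(-4 - 3) = 2*(-3)*(-7) = 42)
w(Q, O) = Q*(O + Q) (w(Q, O) = (O + Q)*Q + 0 = Q*(O + Q) + 0 = Q*(O + Q))
-139*w(5 - c(5, -2), -14) = -139*(5 - 1*42)*(-14 + (5 - 1*42)) = -139*(5 - 42)*(-14 + (5 - 42)) = -(-5143)*(-14 - 37) = -(-5143)*(-51) = -139*1887 = -262293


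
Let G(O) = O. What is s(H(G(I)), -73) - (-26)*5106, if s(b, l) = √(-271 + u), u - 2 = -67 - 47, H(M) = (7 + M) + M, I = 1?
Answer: 132756 + I*√383 ≈ 1.3276e+5 + 19.57*I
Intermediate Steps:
H(M) = 7 + 2*M
u = -112 (u = 2 + (-67 - 47) = 2 - 114 = -112)
s(b, l) = I*√383 (s(b, l) = √(-271 - 112) = √(-383) = I*√383)
s(H(G(I)), -73) - (-26)*5106 = I*√383 - (-26)*5106 = I*√383 - 1*(-132756) = I*√383 + 132756 = 132756 + I*√383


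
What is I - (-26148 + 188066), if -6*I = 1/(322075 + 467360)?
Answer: -766942417981/4736610 ≈ -1.6192e+5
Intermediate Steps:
I = -1/4736610 (I = -1/(6*(322075 + 467360)) = -1/6/789435 = -1/6*1/789435 = -1/4736610 ≈ -2.1112e-7)
I - (-26148 + 188066) = -1/4736610 - (-26148 + 188066) = -1/4736610 - 1*161918 = -1/4736610 - 161918 = -766942417981/4736610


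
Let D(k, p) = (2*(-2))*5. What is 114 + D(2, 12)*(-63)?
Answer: 1374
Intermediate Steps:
D(k, p) = -20 (D(k, p) = -4*5 = -20)
114 + D(2, 12)*(-63) = 114 - 20*(-63) = 114 + 1260 = 1374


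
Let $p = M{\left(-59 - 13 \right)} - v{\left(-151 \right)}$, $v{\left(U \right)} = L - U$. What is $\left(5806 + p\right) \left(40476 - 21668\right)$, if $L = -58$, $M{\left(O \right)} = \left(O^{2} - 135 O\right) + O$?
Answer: $386410360$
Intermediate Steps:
$M{\left(O \right)} = O^{2} - 134 O$
$v{\left(U \right)} = -58 - U$
$p = 14739$ ($p = \left(-59 - 13\right) \left(-134 - 72\right) - \left(-58 - -151\right) = - 72 \left(-134 - 72\right) - \left(-58 + 151\right) = \left(-72\right) \left(-206\right) - 93 = 14832 - 93 = 14739$)
$\left(5806 + p\right) \left(40476 - 21668\right) = \left(5806 + 14739\right) \left(40476 - 21668\right) = 20545 \cdot 18808 = 386410360$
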